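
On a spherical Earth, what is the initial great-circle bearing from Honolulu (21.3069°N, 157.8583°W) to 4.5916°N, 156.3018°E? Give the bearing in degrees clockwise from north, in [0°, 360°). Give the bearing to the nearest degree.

256°

Δλ = 156.3018 − -157.8583 = 314.1601°; wrapped into (−180°, 180°]: -45.8399°.
θ = atan2( sin Δλ · cos φ₂ , cos φ₁ · sin φ₂ − sin φ₁ · cos φ₂ · cos Δλ )
  = atan2(-0.71509, -0.17775) = -103.959° → normalised to [0°, 360°): 256.041°.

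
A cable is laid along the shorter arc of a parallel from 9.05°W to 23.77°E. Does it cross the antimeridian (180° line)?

Signed shortest Δλ = ((23.77 − -9.05 + 180) mod 360) − 180 = 32.82°.
Going east by 32.82° from -9.05° reaches +23.77° without touching 180°.

No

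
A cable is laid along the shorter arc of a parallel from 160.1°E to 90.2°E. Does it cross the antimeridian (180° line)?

Signed shortest Δλ = ((90.2 − 160.1 + 180) mod 360) − 180 = -69.9°.
Going west by 69.9° from +160.1° reaches +90.2° without touching 180°.

No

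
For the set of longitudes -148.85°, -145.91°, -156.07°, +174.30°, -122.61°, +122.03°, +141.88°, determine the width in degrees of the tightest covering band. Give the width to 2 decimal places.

Sort the longitudes: -156.07°, -148.85°, -145.91°, -122.61°, +122.03°, +141.88°, +174.30°.
Eastward gaps between consecutive values (wrapping around): 7.22°, 2.94°, 23.30°, 244.64°, 19.85°, 32.42°, 29.63°.
Largest gap = 244.64° ⇒ minimal covering band is its complement: 360° − 244.64° = 115.36°.
Band runs from +122.03° eastward to -122.61°, crossing the antimeridian.

115.36°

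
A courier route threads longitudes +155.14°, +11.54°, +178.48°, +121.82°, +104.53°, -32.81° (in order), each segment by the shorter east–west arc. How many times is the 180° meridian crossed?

Leg 1: +155.14° → +11.54°, shortest Δλ = -143.6° (west) — does not cross 180°.
Leg 2: +11.54° → +178.48°, shortest Δλ = 166.94° (east) — does not cross 180°.
Leg 3: +178.48° → +121.82°, shortest Δλ = -56.66° (west) — does not cross 180°.
Leg 4: +121.82° → +104.53°, shortest Δλ = -17.29° (west) — does not cross 180°.
Leg 5: +104.53° → -32.81°, shortest Δλ = -137.34° (west) — does not cross 180°.
Total crossings: 0.

0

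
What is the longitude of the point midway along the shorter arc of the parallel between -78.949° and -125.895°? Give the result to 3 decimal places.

-102.422°

Signed shortest Δλ from -78.949° to -125.895° is -46.946°.
Midpoint longitude = -78.949° + (-46.946°)/2 = -78.949° − 23.473° = -102.422°.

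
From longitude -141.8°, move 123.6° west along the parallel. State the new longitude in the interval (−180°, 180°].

Start at -141.8°; shift −123.6° → -265.4°.
-265.4° lies outside (−180°, 180°]; add 360° → +94.6°.

+94.6°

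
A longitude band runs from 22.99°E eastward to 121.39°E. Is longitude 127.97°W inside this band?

Band width going east from +22.99° to +121.39°: ((121.39 − 22.99) mod 360) = 98.40°.
Offset of -127.97° east of the west edge: ((-127.97 − 22.99) mod 360) = 209.04°.
209.04° > 98.40° ⇒ outside.

No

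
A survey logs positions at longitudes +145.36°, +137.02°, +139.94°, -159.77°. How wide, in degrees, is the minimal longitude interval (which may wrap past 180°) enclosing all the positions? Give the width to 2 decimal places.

63.21°

Sort the longitudes: -159.77°, +137.02°, +139.94°, +145.36°.
Eastward gaps between consecutive values (wrapping around): 296.79°, 2.92°, 5.42°, 54.87°.
Largest gap = 296.79° ⇒ minimal covering band is its complement: 360° − 296.79° = 63.21°.
Band runs from +137.02° eastward to -159.77°, crossing the antimeridian.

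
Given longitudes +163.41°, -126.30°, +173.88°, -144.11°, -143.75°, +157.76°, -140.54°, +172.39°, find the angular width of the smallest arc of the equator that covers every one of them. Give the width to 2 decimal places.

Sort the longitudes: -144.11°, -143.75°, -140.54°, -126.30°, +157.76°, +163.41°, +172.39°, +173.88°.
Eastward gaps between consecutive values (wrapping around): 0.36°, 3.21°, 14.24°, 284.06°, 5.65°, 8.98°, 1.49°, 42.01°.
Largest gap = 284.06° ⇒ minimal covering band is its complement: 360° − 284.06° = 75.94°.
Band runs from +157.76° eastward to -126.30°, crossing the antimeridian.

75.94°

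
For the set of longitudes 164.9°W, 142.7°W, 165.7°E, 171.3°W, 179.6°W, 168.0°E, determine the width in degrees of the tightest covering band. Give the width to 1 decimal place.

Sort the longitudes: -179.6°, -171.3°, -164.9°, -142.7°, +165.7°, +168.0°.
Eastward gaps between consecutive values (wrapping around): 8.3°, 6.4°, 22.2°, 308.4°, 2.3°, 12.4°.
Largest gap = 308.4° ⇒ minimal covering band is its complement: 360° − 308.4° = 51.6°.
Band runs from +165.7° eastward to -142.7°, crossing the antimeridian.

51.6°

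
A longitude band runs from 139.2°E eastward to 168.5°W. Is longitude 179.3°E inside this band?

Yes

Band width going east from +139.2° to -168.5°: ((-168.5 − 139.2) mod 360) = 52.3°.
Offset of +179.3° east of the west edge: ((179.3 − 139.2) mod 360) = 40.1°.
40.1° ≤ 52.3° ⇒ inside.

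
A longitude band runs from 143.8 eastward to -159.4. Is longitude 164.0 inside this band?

Band width going east from +143.8° to -159.4°: ((-159.4 − 143.8) mod 360) = 56.8°.
Offset of +164.0° east of the west edge: ((164.0 − 143.8) mod 360) = 20.2°.
20.2° ≤ 56.8° ⇒ inside.

Yes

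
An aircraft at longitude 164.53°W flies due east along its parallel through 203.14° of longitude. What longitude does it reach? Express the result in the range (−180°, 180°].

Start at -164.53°; shift +203.14° → +38.61°.
+38.61° already lies in (−180°, 180°].

38.61°E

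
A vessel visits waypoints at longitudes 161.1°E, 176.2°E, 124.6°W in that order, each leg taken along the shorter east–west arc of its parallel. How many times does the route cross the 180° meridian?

1

Leg 1: +161.1° → +176.2°, shortest Δλ = 15.1° (east) — does not cross 180°.
Leg 2: +176.2° → -124.6°, shortest Δλ = 59.2° (east) — crosses 180°.
Total crossings: 1.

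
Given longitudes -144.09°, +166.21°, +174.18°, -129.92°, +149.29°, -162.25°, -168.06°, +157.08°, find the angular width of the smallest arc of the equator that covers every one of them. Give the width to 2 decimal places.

80.79°

Sort the longitudes: -168.06°, -162.25°, -144.09°, -129.92°, +149.29°, +157.08°, +166.21°, +174.18°.
Eastward gaps between consecutive values (wrapping around): 5.81°, 18.16°, 14.17°, 279.21°, 7.79°, 9.13°, 7.97°, 17.76°.
Largest gap = 279.21° ⇒ minimal covering band is its complement: 360° − 279.21° = 80.79°.
Band runs from +149.29° eastward to -129.92°, crossing the antimeridian.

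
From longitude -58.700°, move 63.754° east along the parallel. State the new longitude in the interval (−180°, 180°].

Start at -58.700°; shift +63.754° → +5.054°.
+5.054° already lies in (−180°, 180°].

+5.054°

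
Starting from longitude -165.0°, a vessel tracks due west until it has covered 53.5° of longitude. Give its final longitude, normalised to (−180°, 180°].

Start at -165.0°; shift −53.5° → -218.5°.
-218.5° lies outside (−180°, 180°]; add 360° → +141.5°.

+141.5°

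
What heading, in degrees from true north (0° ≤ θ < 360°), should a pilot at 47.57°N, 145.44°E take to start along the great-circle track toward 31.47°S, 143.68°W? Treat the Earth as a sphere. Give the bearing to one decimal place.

124.7°

Δλ = -143.68 − 145.44 = -289.12°; wrapped into (−180°, 180°]: 70.88°.
θ = atan2( sin Δλ · cos φ₂ , cos φ₁ · sin φ₂ − sin φ₁ · cos φ₂ · cos Δλ )
  = atan2(0.80586, -0.55843) = 124.720° → normalised to [0°, 360°): 124.720°.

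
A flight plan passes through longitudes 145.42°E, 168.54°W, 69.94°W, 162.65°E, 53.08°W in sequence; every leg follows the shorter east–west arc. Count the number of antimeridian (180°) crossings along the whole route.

Leg 1: +145.42° → -168.54°, shortest Δλ = 46.04° (east) — crosses 180°.
Leg 2: -168.54° → -69.94°, shortest Δλ = 98.6° (east) — does not cross 180°.
Leg 3: -69.94° → +162.65°, shortest Δλ = -127.41° (west) — crosses 180°.
Leg 4: +162.65° → -53.08°, shortest Δλ = 144.27° (east) — crosses 180°.
Total crossings: 3.

3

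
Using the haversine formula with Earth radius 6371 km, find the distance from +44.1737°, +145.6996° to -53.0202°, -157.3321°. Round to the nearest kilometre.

Δλ = -157.3321 − 145.6996 = -303.0317°; wrapped into (−180°, 180°]: 56.9683°.
Δφ = -53.0202 − 44.1737 = -97.1939°.
a = sin²(Δφ/2) + cos φ₁ · cos φ₂ · sin²(Δλ/2) = 0.660744.
c = 2·atan2(√a, √(1−a)) = 1.89810 rad → d = 6371·c ≈ 12092.77 km.

12093 km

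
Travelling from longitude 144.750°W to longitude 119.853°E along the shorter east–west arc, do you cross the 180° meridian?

Yes

Naïve |119.853 − -144.750| = 264.603° > 180°, so the shorter arc goes the other way round — across 180°.
Signed shortest Δλ = ((119.853 − -144.750 + 180) mod 360) − 180 = -95.397°.
Going west by 95.397° from -144.750° passes through 180° before reaching +119.853°.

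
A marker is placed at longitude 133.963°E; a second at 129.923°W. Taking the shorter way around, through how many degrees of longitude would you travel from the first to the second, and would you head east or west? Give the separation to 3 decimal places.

96.114° east

Raw difference: -129.923 − 133.963 = -263.886°.
Normalise into (−180°, 180°]: -263.886° + 360° = 96.114°.
Positive ⇒ the second point lies to the east; separation 96.114°.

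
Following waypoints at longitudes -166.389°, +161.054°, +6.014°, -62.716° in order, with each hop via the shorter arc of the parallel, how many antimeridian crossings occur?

1

Leg 1: -166.389° → +161.054°, shortest Δλ = -32.557° (west) — crosses 180°.
Leg 2: +161.054° → +6.014°, shortest Δλ = -155.04° (west) — does not cross 180°.
Leg 3: +6.014° → -62.716°, shortest Δλ = -68.73° (west) — does not cross 180°.
Total crossings: 1.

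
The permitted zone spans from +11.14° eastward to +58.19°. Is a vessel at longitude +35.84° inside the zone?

Band width going east from +11.14° to +58.19°: ((58.19 − 11.14) mod 360) = 47.05°.
Offset of +35.84° east of the west edge: ((35.84 − 11.14) mod 360) = 24.70°.
24.70° ≤ 47.05° ⇒ inside.

Yes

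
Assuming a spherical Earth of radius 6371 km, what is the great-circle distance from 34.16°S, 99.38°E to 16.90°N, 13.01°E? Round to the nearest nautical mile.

5794 nmi

Δλ = 13.01 − 99.38 = -86.37°.
Δφ = 16.90 − -34.16 = 51.06°.
a = sin²(Δφ/2) + cos φ₁ · cos φ₂ · sin²(Δλ/2) = 0.556552.
c = 2·atan2(√a, √(1−a)) = 1.68414 rad → d = 6371·c ≈ 10729.67 km ≈ 5793.56 nmi.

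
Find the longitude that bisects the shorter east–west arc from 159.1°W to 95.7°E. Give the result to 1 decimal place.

148.3°E

Signed shortest Δλ from -159.1° to +95.7° is -105.2°.
Midpoint longitude = -159.1° + (-105.2°)/2 = -159.1° − 52.6° = -211.7°.
Normalise into (−180°, 180°]: +148.3°.
(The naïve average (-159.1 + +95.7)/2 = -31.7° is on the wrong side of the globe.)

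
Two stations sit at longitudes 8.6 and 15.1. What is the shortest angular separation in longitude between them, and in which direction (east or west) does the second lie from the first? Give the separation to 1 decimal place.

Raw difference: 15.1 − 8.6 = 6.5°.
Normalise into (−180°, 180°]: 6.5° stays 6.5°.
Positive ⇒ the second point lies to the east; separation 6.5°.

6.5° east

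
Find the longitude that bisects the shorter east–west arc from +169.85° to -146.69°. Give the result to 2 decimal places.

-168.42°

Signed shortest Δλ from +169.85° to -146.69° is +43.46°.
Midpoint longitude = +169.85° + (+43.46°)/2 = +169.85° + 21.73° = +191.58°.
Normalise into (−180°, 180°]: -168.42°.
(The naïve average (+169.85 + -146.69)/2 = 11.58° is on the wrong side of the globe.)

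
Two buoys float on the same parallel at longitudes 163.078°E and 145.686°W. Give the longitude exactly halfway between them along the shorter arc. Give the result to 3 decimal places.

171.304°W

Signed shortest Δλ from +163.078° to -145.686° is +51.236°.
Midpoint longitude = +163.078° + (+51.236°)/2 = +163.078° + 25.618° = +188.696°.
Normalise into (−180°, 180°]: -171.304°.
(The naïve average (+163.078 + -145.686)/2 = 8.696° is on the wrong side of the globe.)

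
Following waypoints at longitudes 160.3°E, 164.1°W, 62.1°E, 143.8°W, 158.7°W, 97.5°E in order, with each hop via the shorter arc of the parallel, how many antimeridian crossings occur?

4

Leg 1: +160.3° → -164.1°, shortest Δλ = 35.6° (east) — crosses 180°.
Leg 2: -164.1° → +62.1°, shortest Δλ = -133.8° (west) — crosses 180°.
Leg 3: +62.1° → -143.8°, shortest Δλ = 154.1° (east) — crosses 180°.
Leg 4: -143.8° → -158.7°, shortest Δλ = -14.9° (west) — does not cross 180°.
Leg 5: -158.7° → +97.5°, shortest Δλ = -103.8° (west) — crosses 180°.
Total crossings: 4.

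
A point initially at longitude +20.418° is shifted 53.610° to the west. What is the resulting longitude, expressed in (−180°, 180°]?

-33.192°

Start at +20.418°; shift −53.610° → -33.192°.
-33.192° already lies in (−180°, 180°].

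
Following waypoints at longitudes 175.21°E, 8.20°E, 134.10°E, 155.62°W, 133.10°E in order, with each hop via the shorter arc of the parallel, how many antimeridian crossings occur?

2

Leg 1: +175.21° → +8.20°, shortest Δλ = -167.01° (west) — does not cross 180°.
Leg 2: +8.20° → +134.10°, shortest Δλ = 125.9° (east) — does not cross 180°.
Leg 3: +134.10° → -155.62°, shortest Δλ = 70.28° (east) — crosses 180°.
Leg 4: -155.62° → +133.10°, shortest Δλ = -71.28° (west) — crosses 180°.
Total crossings: 2.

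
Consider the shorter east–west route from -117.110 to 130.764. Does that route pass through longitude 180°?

Yes

Naïve |130.764 − -117.110| = 247.874° > 180°, so the shorter arc goes the other way round — across 180°.
Signed shortest Δλ = ((130.764 − -117.110 + 180) mod 360) − 180 = -112.126°.
Going west by 112.126° from -117.110° passes through 180° before reaching +130.764°.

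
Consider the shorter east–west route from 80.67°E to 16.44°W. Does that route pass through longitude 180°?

No

Signed shortest Δλ = ((-16.44 − 80.67 + 180) mod 360) − 180 = -97.11°.
Going west by 97.11° from +80.67° reaches -16.44° without touching 180°.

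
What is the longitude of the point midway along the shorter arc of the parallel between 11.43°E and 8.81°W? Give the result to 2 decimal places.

Signed shortest Δλ from +11.43° to -8.81° is -20.24°.
Midpoint longitude = +11.43° + (-20.24°)/2 = +11.43° − 10.12° = +1.31°.

1.31°E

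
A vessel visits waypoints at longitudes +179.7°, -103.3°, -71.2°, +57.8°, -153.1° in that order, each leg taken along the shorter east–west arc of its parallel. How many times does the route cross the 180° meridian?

2

Leg 1: +179.7° → -103.3°, shortest Δλ = 77.0° (east) — crosses 180°.
Leg 2: -103.3° → -71.2°, shortest Δλ = 32.1° (east) — does not cross 180°.
Leg 3: -71.2° → +57.8°, shortest Δλ = 129.0° (east) — does not cross 180°.
Leg 4: +57.8° → -153.1°, shortest Δλ = 149.1° (east) — crosses 180°.
Total crossings: 2.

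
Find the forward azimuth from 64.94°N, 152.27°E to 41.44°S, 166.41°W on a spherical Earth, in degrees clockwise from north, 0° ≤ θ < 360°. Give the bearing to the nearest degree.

Δλ = -166.41 − 152.27 = -318.68°; wrapped into (−180°, 180°]: 41.32°.
θ = atan2( sin Δλ · cos φ₂ , cos φ₁ · sin φ₂ − sin φ₁ · cos φ₂ · cos Δλ )
  = atan2(0.49497, -0.79034) = 147.942° → normalised to [0°, 360°): 147.942°.

148°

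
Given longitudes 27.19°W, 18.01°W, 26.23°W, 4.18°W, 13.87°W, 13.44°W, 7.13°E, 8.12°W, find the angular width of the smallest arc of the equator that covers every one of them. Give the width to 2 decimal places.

34.32°

Sort the longitudes: -27.19°, -26.23°, -18.01°, -13.87°, -13.44°, -8.12°, -4.18°, +7.13°.
Eastward gaps between consecutive values (wrapping around): 0.96°, 8.22°, 4.14°, 0.43°, 5.32°, 3.94°, 11.31°, 325.68°.
Largest gap = 325.68° ⇒ minimal covering band is its complement: 360° − 325.68° = 34.32°.
Band runs from -27.19° eastward to +7.13°.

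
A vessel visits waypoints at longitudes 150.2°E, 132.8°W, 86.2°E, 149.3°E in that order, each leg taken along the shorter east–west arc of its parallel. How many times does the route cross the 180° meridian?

Leg 1: +150.2° → -132.8°, shortest Δλ = 77.0° (east) — crosses 180°.
Leg 2: -132.8° → +86.2°, shortest Δλ = -141.0° (west) — crosses 180°.
Leg 3: +86.2° → +149.3°, shortest Δλ = 63.1° (east) — does not cross 180°.
Total crossings: 2.

2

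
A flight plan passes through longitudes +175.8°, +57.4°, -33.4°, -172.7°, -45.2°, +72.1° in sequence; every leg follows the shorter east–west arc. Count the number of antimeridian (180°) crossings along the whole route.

Leg 1: +175.8° → +57.4°, shortest Δλ = -118.4° (west) — does not cross 180°.
Leg 2: +57.4° → -33.4°, shortest Δλ = -90.8° (west) — does not cross 180°.
Leg 3: -33.4° → -172.7°, shortest Δλ = -139.3° (west) — does not cross 180°.
Leg 4: -172.7° → -45.2°, shortest Δλ = 127.5° (east) — does not cross 180°.
Leg 5: -45.2° → +72.1°, shortest Δλ = 117.3° (east) — does not cross 180°.
Total crossings: 0.

0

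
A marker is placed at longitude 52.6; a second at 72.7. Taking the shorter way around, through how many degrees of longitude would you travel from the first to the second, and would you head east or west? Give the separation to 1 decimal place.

20.1° east

Raw difference: 72.7 − 52.6 = 20.1°.
Normalise into (−180°, 180°]: 20.1° stays 20.1°.
Positive ⇒ the second point lies to the east; separation 20.1°.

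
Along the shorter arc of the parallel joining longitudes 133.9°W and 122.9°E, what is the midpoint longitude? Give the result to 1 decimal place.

174.5°E

Signed shortest Δλ from -133.9° to +122.9° is -103.2°.
Midpoint longitude = -133.9° + (-103.2°)/2 = -133.9° − 51.6° = -185.5°.
Normalise into (−180°, 180°]: +174.5°.
(The naïve average (-133.9 + +122.9)/2 = -5.5° is on the wrong side of the globe.)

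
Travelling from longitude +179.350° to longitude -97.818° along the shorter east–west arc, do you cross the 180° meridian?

Naïve |-97.818 − 179.350| = 277.168° > 180°, so the shorter arc goes the other way round — across 180°.
Signed shortest Δλ = ((-97.818 − 179.350 + 180) mod 360) − 180 = 82.832°.
Going east by 82.832° from +179.350° passes through 180° before reaching -97.818°.

Yes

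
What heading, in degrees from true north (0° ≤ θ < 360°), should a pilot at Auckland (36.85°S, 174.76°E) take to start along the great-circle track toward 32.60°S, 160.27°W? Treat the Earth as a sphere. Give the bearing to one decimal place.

Δλ = -160.27 − 174.76 = -335.03°; wrapped into (−180°, 180°]: 24.97°.
θ = atan2( sin Δλ · cos φ₂ , cos φ₁ · sin φ₂ − sin φ₁ · cos φ₂ · cos Δλ )
  = atan2(0.35564, 0.02688) = 85.677° → normalised to [0°, 360°): 85.677°.

85.7°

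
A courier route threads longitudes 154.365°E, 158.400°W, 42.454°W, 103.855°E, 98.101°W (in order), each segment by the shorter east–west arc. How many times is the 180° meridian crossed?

Leg 1: +154.365° → -158.400°, shortest Δλ = 47.235° (east) — crosses 180°.
Leg 2: -158.400° → -42.454°, shortest Δλ = 115.946° (east) — does not cross 180°.
Leg 3: -42.454° → +103.855°, shortest Δλ = 146.309° (east) — does not cross 180°.
Leg 4: +103.855° → -98.101°, shortest Δλ = 158.044° (east) — crosses 180°.
Total crossings: 2.

2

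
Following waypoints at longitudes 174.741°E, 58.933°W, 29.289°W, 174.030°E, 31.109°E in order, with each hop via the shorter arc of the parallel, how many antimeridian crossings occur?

Leg 1: +174.741° → -58.933°, shortest Δλ = 126.326° (east) — crosses 180°.
Leg 2: -58.933° → -29.289°, shortest Δλ = 29.644° (east) — does not cross 180°.
Leg 3: -29.289° → +174.030°, shortest Δλ = -156.681° (west) — crosses 180°.
Leg 4: +174.030° → +31.109°, shortest Δλ = -142.921° (west) — does not cross 180°.
Total crossings: 2.

2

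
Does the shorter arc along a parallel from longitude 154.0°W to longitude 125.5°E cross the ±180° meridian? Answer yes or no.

Naïve |125.5 − -154.0| = 279.5° > 180°, so the shorter arc goes the other way round — across 180°.
Signed shortest Δλ = ((125.5 − -154.0 + 180) mod 360) − 180 = -80.5°.
Going west by 80.5° from -154.0° passes through 180° before reaching +125.5°.

Yes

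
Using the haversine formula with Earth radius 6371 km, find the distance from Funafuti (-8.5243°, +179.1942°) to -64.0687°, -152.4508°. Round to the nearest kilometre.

6569 km

Δλ = -152.4508 − 179.1942 = -331.6450°; wrapped into (−180°, 180°]: 28.3550°.
Δφ = -64.0687 − -8.5243 = -55.5444°.
a = sin²(Δφ/2) + cos φ₁ · cos φ₂ · sin²(Δλ/2) = 0.243059.
c = 2·atan2(√a, √(1−a)) = 1.03109 rad → d = 6371·c ≈ 6569.09 km.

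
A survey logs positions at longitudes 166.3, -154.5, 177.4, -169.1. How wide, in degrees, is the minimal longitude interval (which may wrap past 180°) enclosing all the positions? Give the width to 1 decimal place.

39.2°

Sort the longitudes: -169.1°, -154.5°, +166.3°, +177.4°.
Eastward gaps between consecutive values (wrapping around): 14.6°, 320.8°, 11.1°, 13.5°.
Largest gap = 320.8° ⇒ minimal covering band is its complement: 360° − 320.8° = 39.2°.
Band runs from +166.3° eastward to -154.5°, crossing the antimeridian.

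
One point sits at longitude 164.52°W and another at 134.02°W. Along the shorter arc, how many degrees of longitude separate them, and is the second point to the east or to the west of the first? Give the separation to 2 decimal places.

Raw difference: -134.02 − -164.52 = 30.5°.
Normalise into (−180°, 180°]: 30.5° stays 30.5°.
Positive ⇒ the second point lies to the east; separation 30.50°.

30.50° east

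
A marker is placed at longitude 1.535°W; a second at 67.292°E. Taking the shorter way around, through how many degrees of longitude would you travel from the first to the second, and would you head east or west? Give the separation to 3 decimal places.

68.827° east

Raw difference: 67.292 − -1.535 = 68.827°.
Normalise into (−180°, 180°]: 68.827° stays 68.827°.
Positive ⇒ the second point lies to the east; separation 68.827°.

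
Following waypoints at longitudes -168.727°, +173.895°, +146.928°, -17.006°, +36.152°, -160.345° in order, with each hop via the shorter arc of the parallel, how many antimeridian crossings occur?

Leg 1: -168.727° → +173.895°, shortest Δλ = -17.378° (west) — crosses 180°.
Leg 2: +173.895° → +146.928°, shortest Δλ = -26.967° (west) — does not cross 180°.
Leg 3: +146.928° → -17.006°, shortest Δλ = -163.934° (west) — does not cross 180°.
Leg 4: -17.006° → +36.152°, shortest Δλ = 53.158° (east) — does not cross 180°.
Leg 5: +36.152° → -160.345°, shortest Δλ = 163.503° (east) — crosses 180°.
Total crossings: 2.

2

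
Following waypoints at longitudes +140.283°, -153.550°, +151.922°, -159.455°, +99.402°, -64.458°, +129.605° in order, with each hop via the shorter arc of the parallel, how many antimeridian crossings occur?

Leg 1: +140.283° → -153.550°, shortest Δλ = 66.167° (east) — crosses 180°.
Leg 2: -153.550° → +151.922°, shortest Δλ = -54.528° (west) — crosses 180°.
Leg 3: +151.922° → -159.455°, shortest Δλ = 48.623° (east) — crosses 180°.
Leg 4: -159.455° → +99.402°, shortest Δλ = -101.143° (west) — crosses 180°.
Leg 5: +99.402° → -64.458°, shortest Δλ = -163.86° (west) — does not cross 180°.
Leg 6: -64.458° → +129.605°, shortest Δλ = -165.937° (west) — crosses 180°.
Total crossings: 5.

5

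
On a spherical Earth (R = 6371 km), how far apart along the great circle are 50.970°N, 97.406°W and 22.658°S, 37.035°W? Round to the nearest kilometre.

Δλ = -37.035 − -97.406 = 60.371°.
Δφ = -22.658 − 50.970 = -73.628°.
a = sin²(Δφ/2) + cos φ₁ · cos φ₂ · sin²(Δλ/2) = 0.505977.
c = 2·atan2(√a, √(1−a)) = 1.58275 rad → d = 6371·c ≈ 10083.71 km.

10084 km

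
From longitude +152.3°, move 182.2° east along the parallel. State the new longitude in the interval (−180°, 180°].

Start at +152.3°; shift +182.2° → +334.5°.
+334.5° lies outside (−180°, 180°]; subtract 360° → -25.5°.

-25.5°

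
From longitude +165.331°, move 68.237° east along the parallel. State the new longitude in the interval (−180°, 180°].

-126.432°

Start at +165.331°; shift +68.237° → +233.568°.
+233.568° lies outside (−180°, 180°]; subtract 360° → -126.432°.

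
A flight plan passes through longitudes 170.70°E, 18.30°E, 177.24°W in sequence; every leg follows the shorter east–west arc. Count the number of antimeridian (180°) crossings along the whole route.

1

Leg 1: +170.70° → +18.30°, shortest Δλ = -152.4° (west) — does not cross 180°.
Leg 2: +18.30° → -177.24°, shortest Δλ = 164.46° (east) — crosses 180°.
Total crossings: 1.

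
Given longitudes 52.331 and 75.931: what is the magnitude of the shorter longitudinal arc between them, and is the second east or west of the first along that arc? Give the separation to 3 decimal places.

23.600° east

Raw difference: 75.931 − 52.331 = 23.6°.
Normalise into (−180°, 180°]: 23.6° stays 23.6°.
Positive ⇒ the second point lies to the east; separation 23.600°.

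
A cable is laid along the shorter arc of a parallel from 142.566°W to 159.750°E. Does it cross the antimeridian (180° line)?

Naïve |159.750 − -142.566| = 302.316° > 180°, so the shorter arc goes the other way round — across 180°.
Signed shortest Δλ = ((159.750 − -142.566 + 180) mod 360) − 180 = -57.684°.
Going west by 57.684° from -142.566° passes through 180° before reaching +159.750°.

Yes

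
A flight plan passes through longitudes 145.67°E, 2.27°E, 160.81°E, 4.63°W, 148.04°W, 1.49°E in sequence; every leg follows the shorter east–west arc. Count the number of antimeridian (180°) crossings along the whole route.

Leg 1: +145.67° → +2.27°, shortest Δλ = -143.4° (west) — does not cross 180°.
Leg 2: +2.27° → +160.81°, shortest Δλ = 158.54° (east) — does not cross 180°.
Leg 3: +160.81° → -4.63°, shortest Δλ = -165.44° (west) — does not cross 180°.
Leg 4: -4.63° → -148.04°, shortest Δλ = -143.41° (west) — does not cross 180°.
Leg 5: -148.04° → +1.49°, shortest Δλ = 149.53° (east) — does not cross 180°.
Total crossings: 0.

0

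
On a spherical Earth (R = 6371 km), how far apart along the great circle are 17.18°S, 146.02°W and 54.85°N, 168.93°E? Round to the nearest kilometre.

Δλ = 168.93 − -146.02 = 314.95°; wrapped into (−180°, 180°]: -45.05°.
Δφ = 54.85 − -17.18 = 72.03°.
a = sin²(Δφ/2) + cos φ₁ · cos φ₂ · sin²(Δλ/2) = 0.426461.
c = 2·atan2(√a, √(1−a)) = 1.42318 rad → d = 6371·c ≈ 9067.09 km.

9067 km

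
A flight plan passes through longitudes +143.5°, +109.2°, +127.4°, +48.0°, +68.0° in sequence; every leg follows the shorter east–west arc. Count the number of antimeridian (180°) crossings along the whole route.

Leg 1: +143.5° → +109.2°, shortest Δλ = -34.3° (west) — does not cross 180°.
Leg 2: +109.2° → +127.4°, shortest Δλ = 18.2° (east) — does not cross 180°.
Leg 3: +127.4° → +48.0°, shortest Δλ = -79.4° (west) — does not cross 180°.
Leg 4: +48.0° → +68.0°, shortest Δλ = 20.0° (east) — does not cross 180°.
Total crossings: 0.

0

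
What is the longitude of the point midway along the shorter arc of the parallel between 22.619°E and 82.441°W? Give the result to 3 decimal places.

Signed shortest Δλ from +22.619° to -82.441° is -105.060°.
Midpoint longitude = +22.619° + (-105.060°)/2 = +22.619° − 52.530° = -29.911°.

29.911°W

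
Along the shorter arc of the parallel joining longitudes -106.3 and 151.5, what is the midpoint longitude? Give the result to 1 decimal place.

Signed shortest Δλ from -106.3° to +151.5° is -102.2°.
Midpoint longitude = -106.3° + (-102.2°)/2 = -106.3° − 51.1° = -157.4°.
(The naïve average (-106.3 + +151.5)/2 = 22.6° is on the wrong side of the globe.)

-157.4°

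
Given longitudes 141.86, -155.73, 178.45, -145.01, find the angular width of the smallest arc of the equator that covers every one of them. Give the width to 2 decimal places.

73.13°

Sort the longitudes: -155.73°, -145.01°, +141.86°, +178.45°.
Eastward gaps between consecutive values (wrapping around): 10.72°, 286.87°, 36.59°, 25.82°.
Largest gap = 286.87° ⇒ minimal covering band is its complement: 360° − 286.87° = 73.13°.
Band runs from +141.86° eastward to -145.01°, crossing the antimeridian.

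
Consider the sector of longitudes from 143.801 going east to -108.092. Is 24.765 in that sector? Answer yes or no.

No

Band width going east from +143.801° to -108.092°: ((-108.092 − 143.801) mod 360) = 108.107°.
Offset of +24.765° east of the west edge: ((24.765 − 143.801) mod 360) = 240.964°.
240.964° > 108.107° ⇒ outside.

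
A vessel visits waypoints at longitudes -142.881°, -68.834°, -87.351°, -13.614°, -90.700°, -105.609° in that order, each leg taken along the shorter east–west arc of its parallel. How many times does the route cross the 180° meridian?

0

Leg 1: -142.881° → -68.834°, shortest Δλ = 74.047° (east) — does not cross 180°.
Leg 2: -68.834° → -87.351°, shortest Δλ = -18.517° (west) — does not cross 180°.
Leg 3: -87.351° → -13.614°, shortest Δλ = 73.737° (east) — does not cross 180°.
Leg 4: -13.614° → -90.700°, shortest Δλ = -77.086° (west) — does not cross 180°.
Leg 5: -90.700° → -105.609°, shortest Δλ = -14.909° (west) — does not cross 180°.
Total crossings: 0.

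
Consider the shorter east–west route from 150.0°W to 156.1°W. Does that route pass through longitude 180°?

No

Signed shortest Δλ = ((-156.1 − -150.0 + 180) mod 360) − 180 = -6.1°.
Going west by 6.1° from -150.0° reaches -156.1° without touching 180°.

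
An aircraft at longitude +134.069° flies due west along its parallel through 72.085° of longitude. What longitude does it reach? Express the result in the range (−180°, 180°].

Start at +134.069°; shift −72.085° → +61.984°.
+61.984° already lies in (−180°, 180°].

+61.984°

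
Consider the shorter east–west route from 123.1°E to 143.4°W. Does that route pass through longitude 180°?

Naïve |-143.4 − 123.1| = 266.5° > 180°, so the shorter arc goes the other way round — across 180°.
Signed shortest Δλ = ((-143.4 − 123.1 + 180) mod 360) − 180 = 93.5°.
Going east by 93.5° from +123.1° passes through 180° before reaching -143.4°.

Yes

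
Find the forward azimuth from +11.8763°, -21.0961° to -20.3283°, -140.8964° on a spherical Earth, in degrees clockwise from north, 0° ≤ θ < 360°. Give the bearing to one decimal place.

Δλ = -140.8964 − -21.0961 = -119.8003°.
θ = atan2( sin Δλ · cos φ₂ , cos φ₁ · sin φ₂ − sin φ₁ · cos φ₂ · cos Δλ )
  = atan2(-0.81372, -0.24405) = -106.695° → normalised to [0°, 360°): 253.305°.

253.3°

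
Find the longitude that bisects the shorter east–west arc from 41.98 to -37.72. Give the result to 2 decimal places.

+2.13°

Signed shortest Δλ from +41.98° to -37.72° is -79.70°.
Midpoint longitude = +41.98° + (-79.70°)/2 = +41.98° − 39.85° = +2.13°.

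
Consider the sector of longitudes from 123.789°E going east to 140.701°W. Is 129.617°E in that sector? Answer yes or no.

Band width going east from +123.789° to -140.701°: ((-140.701 − 123.789) mod 360) = 95.510°.
Offset of +129.617° east of the west edge: ((129.617 − 123.789) mod 360) = 5.828°.
5.828° ≤ 95.510° ⇒ inside.

Yes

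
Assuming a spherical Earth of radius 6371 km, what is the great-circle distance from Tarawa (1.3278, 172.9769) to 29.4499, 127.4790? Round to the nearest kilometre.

5734 km

Δλ = 127.4790 − 172.9769 = -45.4979°.
Δφ = 29.4499 − 1.3278 = 28.1221°.
a = sin²(Δφ/2) + cos φ₁ · cos φ₂ · sin²(Δλ/2) = 0.189203.
c = 2·atan2(√a, √(1−a)) = 0.90002 rad → d = 6371·c ≈ 5734.03 km.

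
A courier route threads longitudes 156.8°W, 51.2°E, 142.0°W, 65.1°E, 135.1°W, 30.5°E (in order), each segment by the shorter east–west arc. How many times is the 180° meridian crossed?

Leg 1: -156.8° → +51.2°, shortest Δλ = -152.0° (west) — crosses 180°.
Leg 2: +51.2° → -142.0°, shortest Δλ = 166.8° (east) — crosses 180°.
Leg 3: -142.0° → +65.1°, shortest Δλ = -152.9° (west) — crosses 180°.
Leg 4: +65.1° → -135.1°, shortest Δλ = 159.8° (east) — crosses 180°.
Leg 5: -135.1° → +30.5°, shortest Δλ = 165.6° (east) — does not cross 180°.
Total crossings: 4.

4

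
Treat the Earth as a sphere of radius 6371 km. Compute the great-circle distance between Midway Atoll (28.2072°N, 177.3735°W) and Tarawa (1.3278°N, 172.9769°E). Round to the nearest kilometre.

Δλ = 172.9769 − -177.3735 = 350.3504°; wrapped into (−180°, 180°]: -9.6496°.
Δφ = 1.3278 − 28.2072 = -26.8794°.
a = sin²(Δφ/2) + cos φ₁ · cos φ₂ · sin²(Δλ/2) = 0.060252.
c = 2·atan2(√a, √(1−a)) = 0.49600 rad → d = 6371·c ≈ 3159.99 km.

3160 km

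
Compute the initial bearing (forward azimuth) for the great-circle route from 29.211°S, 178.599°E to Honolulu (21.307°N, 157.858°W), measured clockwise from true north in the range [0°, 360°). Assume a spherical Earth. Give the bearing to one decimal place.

26.9°

Δλ = -157.858 − 178.599 = -336.457°; wrapped into (−180°, 180°]: 23.543°.
θ = atan2( sin Δλ · cos φ₂ , cos φ₁ · sin φ₂ − sin φ₁ · cos φ₂ · cos Δλ )
  = atan2(0.37213, 0.73398) = 26.885° → normalised to [0°, 360°): 26.885°.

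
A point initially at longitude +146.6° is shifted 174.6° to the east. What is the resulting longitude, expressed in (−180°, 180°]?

-38.8°

Start at +146.6°; shift +174.6° → +321.2°.
+321.2° lies outside (−180°, 180°]; subtract 360° → -38.8°.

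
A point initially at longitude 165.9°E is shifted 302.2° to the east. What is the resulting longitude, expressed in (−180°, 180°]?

108.1°E

Start at +165.9°; shift +302.2° → +468.1°.
+468.1° lies outside (−180°, 180°]; subtract 360° → +108.1°.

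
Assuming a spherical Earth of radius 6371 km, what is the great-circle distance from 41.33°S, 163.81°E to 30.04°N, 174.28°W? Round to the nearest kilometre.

8249 km

Δλ = -174.28 − 163.81 = -338.09°; wrapped into (−180°, 180°]: 21.91°.
Δφ = 30.04 − -41.33 = 71.37°.
a = sin²(Δφ/2) + cos φ₁ · cos φ₂ · sin²(Δλ/2) = 0.363749.
c = 2·atan2(√a, √(1−a)) = 1.29480 rad → d = 6371·c ≈ 8249.19 km.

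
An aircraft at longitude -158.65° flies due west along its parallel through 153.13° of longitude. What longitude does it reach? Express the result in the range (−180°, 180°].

+48.22°

Start at -158.65°; shift −153.13° → -311.78°.
-311.78° lies outside (−180°, 180°]; add 360° → +48.22°.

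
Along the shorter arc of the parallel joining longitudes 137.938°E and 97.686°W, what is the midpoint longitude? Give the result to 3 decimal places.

159.874°W

Signed shortest Δλ from +137.938° to -97.686° is +124.376°.
Midpoint longitude = +137.938° + (+124.376°)/2 = +137.938° + 62.188° = +200.126°.
Normalise into (−180°, 180°]: -159.874°.
(The naïve average (+137.938 + -97.686)/2 = 20.126° is on the wrong side of the globe.)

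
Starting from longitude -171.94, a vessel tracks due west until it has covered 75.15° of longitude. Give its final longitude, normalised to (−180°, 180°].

+112.91°

Start at -171.94°; shift −75.15° → -247.09°.
-247.09° lies outside (−180°, 180°]; add 360° → +112.91°.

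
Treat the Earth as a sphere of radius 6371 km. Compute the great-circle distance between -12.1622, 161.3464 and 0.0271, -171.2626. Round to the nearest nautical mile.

Δλ = -171.2626 − 161.3464 = -332.6090°; wrapped into (−180°, 180°]: 27.3910°.
Δφ = 0.0271 − -12.1622 = 12.1893°.
a = sin²(Δφ/2) + cos φ₁ · cos φ₂ · sin²(Δλ/2) = 0.066070.
c = 2·atan2(√a, √(1−a)) = 0.51992 rad → d = 6371·c ≈ 3312.40 km ≈ 1788.56 nmi.

1789 nmi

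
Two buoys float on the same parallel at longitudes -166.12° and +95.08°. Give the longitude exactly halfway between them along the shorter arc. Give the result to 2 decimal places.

+144.48°

Signed shortest Δλ from -166.12° to +95.08° is -98.80°.
Midpoint longitude = -166.12° + (-98.80°)/2 = -166.12° − 49.40° = -215.52°.
Normalise into (−180°, 180°]: +144.48°.
(The naïve average (-166.12 + +95.08)/2 = -35.52° is on the wrong side of the globe.)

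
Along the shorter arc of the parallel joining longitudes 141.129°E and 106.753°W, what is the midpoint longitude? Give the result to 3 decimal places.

162.812°W

Signed shortest Δλ from +141.129° to -106.753° is +112.118°.
Midpoint longitude = +141.129° + (+112.118°)/2 = +141.129° + 56.059° = +197.188°.
Normalise into (−180°, 180°]: -162.812°.
(The naïve average (+141.129 + -106.753)/2 = 17.188° is on the wrong side of the globe.)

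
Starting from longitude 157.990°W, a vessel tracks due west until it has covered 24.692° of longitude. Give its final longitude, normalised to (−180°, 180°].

177.318°E

Start at -157.990°; shift −24.692° → -182.682°.
-182.682° lies outside (−180°, 180°]; add 360° → +177.318°.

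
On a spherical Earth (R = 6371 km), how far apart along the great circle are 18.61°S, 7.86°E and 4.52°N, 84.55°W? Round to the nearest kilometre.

10421 km

Δλ = -84.55 − 7.86 = -92.41°.
Δφ = 4.52 − -18.61 = 23.13°.
a = sin²(Δφ/2) + cos φ₁ · cos φ₂ · sin²(Δλ/2) = 0.532438.
c = 2·atan2(√a, √(1−a)) = 1.63572 rad → d = 6371·c ≈ 10421.16 km.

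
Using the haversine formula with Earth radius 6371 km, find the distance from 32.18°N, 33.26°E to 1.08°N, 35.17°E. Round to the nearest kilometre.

3464 km

Δλ = 35.17 − 33.26 = 1.91°.
Δφ = 1.08 − 32.18 = -31.10°.
a = sin²(Δφ/2) + cos φ₁ · cos φ₂ · sin²(Δλ/2) = 0.072102.
c = 2·atan2(√a, √(1−a)) = 0.54371 rad → d = 6371·c ≈ 3463.96 km.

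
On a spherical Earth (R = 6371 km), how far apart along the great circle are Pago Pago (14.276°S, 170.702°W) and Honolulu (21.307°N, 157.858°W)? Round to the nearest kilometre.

4198 km

Δλ = -157.858 − -170.702 = 12.844°.
Δφ = 21.307 − -14.276 = 35.583°.
a = sin²(Δφ/2) + cos φ₁ · cos φ₂ · sin²(Δλ/2) = 0.104659.
c = 2·atan2(√a, √(1−a)) = 0.65887 rad → d = 6371·c ≈ 4197.68 km.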